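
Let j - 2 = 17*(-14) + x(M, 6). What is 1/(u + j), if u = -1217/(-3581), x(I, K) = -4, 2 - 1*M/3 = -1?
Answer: -3581/858223 ≈ -0.0041726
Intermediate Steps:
M = 9 (M = 6 - 3*(-1) = 6 + 3 = 9)
u = 1217/3581 (u = -1217*(-1/3581) = 1217/3581 ≈ 0.33985)
j = -240 (j = 2 + (17*(-14) - 4) = 2 + (-238 - 4) = 2 - 242 = -240)
1/(u + j) = 1/(1217/3581 - 240) = 1/(-858223/3581) = -3581/858223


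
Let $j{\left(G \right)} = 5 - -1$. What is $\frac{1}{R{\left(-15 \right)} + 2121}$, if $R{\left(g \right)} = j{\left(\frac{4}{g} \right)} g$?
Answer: $\frac{1}{2031} \approx 0.00049237$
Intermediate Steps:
$j{\left(G \right)} = 6$ ($j{\left(G \right)} = 5 + 1 = 6$)
$R{\left(g \right)} = 6 g$
$\frac{1}{R{\left(-15 \right)} + 2121} = \frac{1}{6 \left(-15\right) + 2121} = \frac{1}{-90 + 2121} = \frac{1}{2031}$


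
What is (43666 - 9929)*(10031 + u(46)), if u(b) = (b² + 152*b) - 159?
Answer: 640328260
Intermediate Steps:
u(b) = -159 + b² + 152*b
(43666 - 9929)*(10031 + u(46)) = (43666 - 9929)*(10031 + (-159 + 46² + 152*46)) = 33737*(10031 + (-159 + 2116 + 6992)) = 33737*(10031 + 8949) = 33737*18980 = 640328260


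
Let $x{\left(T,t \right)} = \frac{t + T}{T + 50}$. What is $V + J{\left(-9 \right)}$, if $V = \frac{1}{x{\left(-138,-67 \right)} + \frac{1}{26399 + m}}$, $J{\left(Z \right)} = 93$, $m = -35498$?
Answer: $\frac{174264963}{1865207} \approx 93.429$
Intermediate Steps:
$x{\left(T,t \right)} = \frac{T + t}{50 + T}$
$V = \frac{800712}{1865207}$ ($V = \frac{1}{\frac{-138 - 67}{50 - 138} + \frac{1}{26399 - 35498}} = \frac{1}{\frac{1}{-88} \left(-205\right) + \frac{1}{-9099}} = \frac{1}{\left(- \frac{1}{88}\right) \left(-205\right) - \frac{1}{9099}} = \frac{1}{\frac{205}{88} - \frac{1}{9099}} = \frac{1}{\frac{1865207}{800712}} = \frac{800712}{1865207} \approx 0.42929$)
$V + J{\left(-9 \right)} = \frac{800712}{1865207} + 93 = \frac{174264963}{1865207}$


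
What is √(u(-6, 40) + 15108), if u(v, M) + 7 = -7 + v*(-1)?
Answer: 10*√151 ≈ 122.88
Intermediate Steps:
u(v, M) = -14 - v (u(v, M) = -7 + (-7 + v*(-1)) = -7 + (-7 - v) = -14 - v)
√(u(-6, 40) + 15108) = √((-14 - 1*(-6)) + 15108) = √((-14 + 6) + 15108) = √(-8 + 15108) = √15100 = 10*√151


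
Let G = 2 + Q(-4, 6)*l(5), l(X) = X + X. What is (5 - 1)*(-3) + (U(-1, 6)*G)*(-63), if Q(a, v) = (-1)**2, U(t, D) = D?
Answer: -4548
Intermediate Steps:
l(X) = 2*X
Q(a, v) = 1
G = 12 (G = 2 + 1*(2*5) = 2 + 1*10 = 2 + 10 = 12)
(5 - 1)*(-3) + (U(-1, 6)*G)*(-63) = (5 - 1)*(-3) + (6*12)*(-63) = 4*(-3) + 72*(-63) = -12 - 4536 = -4548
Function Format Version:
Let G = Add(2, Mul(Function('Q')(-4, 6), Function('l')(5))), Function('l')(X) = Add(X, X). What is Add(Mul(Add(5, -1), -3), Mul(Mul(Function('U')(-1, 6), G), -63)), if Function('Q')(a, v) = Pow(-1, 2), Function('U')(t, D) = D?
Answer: -4548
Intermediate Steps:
Function('l')(X) = Mul(2, X)
Function('Q')(a, v) = 1
G = 12 (G = Add(2, Mul(1, Mul(2, 5))) = Add(2, Mul(1, 10)) = Add(2, 10) = 12)
Add(Mul(Add(5, -1), -3), Mul(Mul(Function('U')(-1, 6), G), -63)) = Add(Mul(Add(5, -1), -3), Mul(Mul(6, 12), -63)) = Add(Mul(4, -3), Mul(72, -63)) = Add(-12, -4536) = -4548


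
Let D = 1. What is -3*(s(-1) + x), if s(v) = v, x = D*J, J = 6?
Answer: -15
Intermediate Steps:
x = 6 (x = 1*6 = 6)
-3*(s(-1) + x) = -3*(-1 + 6) = -3*5 = -15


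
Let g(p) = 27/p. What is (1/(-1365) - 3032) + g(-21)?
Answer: -4140436/1365 ≈ -3033.3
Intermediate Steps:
(1/(-1365) - 3032) + g(-21) = (1/(-1365) - 3032) + 27/(-21) = (-1/1365 - 3032) + 27*(-1/21) = -4138681/1365 - 9/7 = -4140436/1365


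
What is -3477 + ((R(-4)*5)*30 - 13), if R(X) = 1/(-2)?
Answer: -3565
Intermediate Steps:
R(X) = -1/2
-3477 + ((R(-4)*5)*30 - 13) = -3477 + (-1/2*5*30 - 13) = -3477 + (-5/2*30 - 13) = -3477 + (-75 - 13) = -3477 - 88 = -3565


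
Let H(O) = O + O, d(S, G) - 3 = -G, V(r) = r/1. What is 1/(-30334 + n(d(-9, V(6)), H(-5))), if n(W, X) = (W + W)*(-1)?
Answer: -1/30328 ≈ -3.2973e-5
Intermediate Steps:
V(r) = r (V(r) = r*1 = r)
d(S, G) = 3 - G
H(O) = 2*O
n(W, X) = -2*W (n(W, X) = (2*W)*(-1) = -2*W)
1/(-30334 + n(d(-9, V(6)), H(-5))) = 1/(-30334 - 2*(3 - 1*6)) = 1/(-30334 - 2*(3 - 6)) = 1/(-30334 - 2*(-3)) = 1/(-30334 + 6) = 1/(-30328) = -1/30328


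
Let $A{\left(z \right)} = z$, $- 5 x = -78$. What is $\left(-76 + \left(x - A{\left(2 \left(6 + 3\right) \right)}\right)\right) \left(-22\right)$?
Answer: $\frac{8624}{5} \approx 1724.8$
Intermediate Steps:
$x = \frac{78}{5}$ ($x = \left(- \frac{1}{5}\right) \left(-78\right) = \frac{78}{5} \approx 15.6$)
$\left(-76 + \left(x - A{\left(2 \left(6 + 3\right) \right)}\right)\right) \left(-22\right) = \left(-76 + \left(\frac{78}{5} - 2 \left(6 + 3\right)\right)\right) \left(-22\right) = \left(-76 + \left(\frac{78}{5} - 2 \cdot 9\right)\right) \left(-22\right) = \left(-76 + \left(\frac{78}{5} - 18\right)\right) \left(-22\right) = \left(-76 - \frac{12}{5}\right) \left(-22\right) = \left(- \frac{392}{5}\right) \left(-22\right) = \frac{8624}{5}$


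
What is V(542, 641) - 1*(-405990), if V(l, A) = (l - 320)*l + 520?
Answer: 526834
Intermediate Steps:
V(l, A) = 520 + l*(-320 + l) (V(l, A) = (-320 + l)*l + 520 = l*(-320 + l) + 520 = 520 + l*(-320 + l))
V(542, 641) - 1*(-405990) = (520 + 542² - 320*542) - 1*(-405990) = (520 + 293764 - 173440) + 405990 = 120844 + 405990 = 526834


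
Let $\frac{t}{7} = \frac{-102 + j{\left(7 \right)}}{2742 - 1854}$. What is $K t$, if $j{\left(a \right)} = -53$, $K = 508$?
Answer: $- \frac{137795}{222} \approx -620.7$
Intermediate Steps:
$t = - \frac{1085}{888}$ ($t = 7 \frac{-102 - 53}{2742 - 1854} = 7 \left(- \frac{155}{888}\right) = - \frac{1085}{888} \approx -1.2218$)
$K t = 508 \left(- \frac{1085}{888}\right) = - \frac{137795}{222}$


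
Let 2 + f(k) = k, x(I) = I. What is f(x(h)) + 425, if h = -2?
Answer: 421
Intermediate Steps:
f(k) = -2 + k
f(x(h)) + 425 = (-2 - 2) + 425 = -4 + 425 = 421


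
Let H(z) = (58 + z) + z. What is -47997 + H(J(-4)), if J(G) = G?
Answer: -47947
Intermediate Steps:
H(z) = 58 + 2*z
-47997 + H(J(-4)) = -47997 + (58 + 2*(-4)) = -47997 + (58 - 8) = -47997 + 50 = -47947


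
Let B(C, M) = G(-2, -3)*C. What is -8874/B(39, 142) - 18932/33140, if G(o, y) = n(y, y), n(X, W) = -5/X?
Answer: -14765747/107705 ≈ -137.09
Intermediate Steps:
G(o, y) = -5/y
B(C, M) = 5*C/3 (B(C, M) = (-5/(-3))*C = (-5*(-⅓))*C = 5*C/3)
-8874/B(39, 142) - 18932/33140 = -8874/((5/3)*39) - 18932/33140 = -8874/65 - 18932*1/33140 = -8874*1/65 - 4733/8285 = -8874/65 - 4733/8285 = -14765747/107705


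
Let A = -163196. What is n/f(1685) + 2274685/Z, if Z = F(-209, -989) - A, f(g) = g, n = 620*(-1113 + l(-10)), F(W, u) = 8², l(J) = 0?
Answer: -4353054055/11003724 ≈ -395.60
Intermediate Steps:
F(W, u) = 64
n = -690060 (n = 620*(-1113 + 0) = 620*(-1113) = -690060)
Z = 163260 (Z = 64 - 1*(-163196) = 64 + 163196 = 163260)
n/f(1685) + 2274685/Z = -690060/1685 + 2274685/163260 = -690060*1/1685 + 2274685*(1/163260) = -138012/337 + 454937/32652 = -4353054055/11003724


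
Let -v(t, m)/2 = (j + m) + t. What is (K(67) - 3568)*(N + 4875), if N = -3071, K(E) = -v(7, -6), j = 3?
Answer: -6422240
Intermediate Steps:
v(t, m) = -6 - 2*m - 2*t (v(t, m) = -2*((3 + m) + t) = -2*(3 + m + t) = -6 - 2*m - 2*t)
K(E) = 8 (K(E) = -(-6 - 2*(-6) - 2*7) = -(-6 + 12 - 14) = -1*(-8) = 8)
(K(67) - 3568)*(N + 4875) = (8 - 3568)*(-3071 + 4875) = -3560*1804 = -6422240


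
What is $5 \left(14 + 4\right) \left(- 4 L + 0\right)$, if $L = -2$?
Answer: $720$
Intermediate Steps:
$5 \left(14 + 4\right) \left(- 4 L + 0\right) = 5 \left(14 + 4\right) \left(\left(-4\right) \left(-2\right) + 0\right) = 5 \cdot 18 \left(8 + 0\right) = 90 \cdot 8 = 720$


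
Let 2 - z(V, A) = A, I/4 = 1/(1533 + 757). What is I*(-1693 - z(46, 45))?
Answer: -660/229 ≈ -2.8821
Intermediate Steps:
I = 2/1145 (I = 4/(1533 + 757) = 4/2290 = 4*(1/2290) = 2/1145 ≈ 0.0017467)
z(V, A) = 2 - A
I*(-1693 - z(46, 45)) = 2*(-1693 - (2 - 1*45))/1145 = 2*(-1693 - (2 - 45))/1145 = 2*(-1693 - 1*(-43))/1145 = 2*(-1693 + 43)/1145 = (2/1145)*(-1650) = -660/229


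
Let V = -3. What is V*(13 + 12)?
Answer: -75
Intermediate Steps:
V*(13 + 12) = -3*(13 + 12) = -3*25 = -75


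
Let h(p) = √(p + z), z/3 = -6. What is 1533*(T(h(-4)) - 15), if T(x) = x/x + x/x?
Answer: -19929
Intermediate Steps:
z = -18 (z = 3*(-6) = -18)
h(p) = √(-18 + p) (h(p) = √(p - 18) = √(-18 + p))
T(x) = 2 (T(x) = 1 + 1 = 2)
1533*(T(h(-4)) - 15) = 1533*(2 - 15) = 1533*(-13) = -19929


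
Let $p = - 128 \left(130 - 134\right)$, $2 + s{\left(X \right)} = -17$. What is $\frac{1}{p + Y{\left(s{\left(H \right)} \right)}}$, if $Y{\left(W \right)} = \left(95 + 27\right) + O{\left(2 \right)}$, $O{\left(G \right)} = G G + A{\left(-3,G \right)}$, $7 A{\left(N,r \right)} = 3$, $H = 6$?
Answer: $\frac{7}{4469} \approx 0.0015663$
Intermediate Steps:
$A{\left(N,r \right)} = \frac{3}{7}$ ($A{\left(N,r \right)} = \frac{1}{7} \cdot 3 = \frac{3}{7}$)
$O{\left(G \right)} = \frac{3}{7} + G^{2}$ ($O{\left(G \right)} = G G + \frac{3}{7} = G^{2} + \frac{3}{7} = \frac{3}{7} + G^{2}$)
$s{\left(X \right)} = -19$ ($s{\left(X \right)} = -2 - 17 = -19$)
$Y{\left(W \right)} = \frac{885}{7}$ ($Y{\left(W \right)} = \left(95 + 27\right) + \left(\frac{3}{7} + 2^{2}\right) = 122 + \left(\frac{3}{7} + 4\right) = 122 + \frac{31}{7} = \frac{885}{7}$)
$p = 512$ ($p = \left(-128\right) \left(-4\right) = 512$)
$\frac{1}{p + Y{\left(s{\left(H \right)} \right)}} = \frac{1}{512 + \frac{885}{7}} = \frac{1}{\frac{4469}{7}} = \frac{7}{4469}$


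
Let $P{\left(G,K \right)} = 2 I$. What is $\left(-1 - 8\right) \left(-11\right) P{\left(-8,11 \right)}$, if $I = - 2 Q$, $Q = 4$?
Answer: $-1584$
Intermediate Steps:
$I = -8$ ($I = \left(-2\right) 4 = -8$)
$P{\left(G,K \right)} = -16$ ($P{\left(G,K \right)} = 2 \left(-8\right) = -16$)
$\left(-1 - 8\right) \left(-11\right) P{\left(-8,11 \right)} = \left(-1 - 8\right) \left(-11\right) \left(-16\right) = \left(-9\right) \left(-11\right) \left(-16\right) = 99 \left(-16\right) = -1584$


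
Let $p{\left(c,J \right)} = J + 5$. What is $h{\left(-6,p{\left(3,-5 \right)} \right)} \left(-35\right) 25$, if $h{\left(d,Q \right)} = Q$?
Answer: $0$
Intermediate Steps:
$p{\left(c,J \right)} = 5 + J$
$h{\left(-6,p{\left(3,-5 \right)} \right)} \left(-35\right) 25 = \left(5 - 5\right) \left(-35\right) 25 = 0 \left(-35\right) 25 = 0 \cdot 25 = 0$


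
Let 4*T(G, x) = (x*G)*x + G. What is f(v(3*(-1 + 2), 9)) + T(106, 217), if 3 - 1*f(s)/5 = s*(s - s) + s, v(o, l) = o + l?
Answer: 1247840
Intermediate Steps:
T(G, x) = G/4 + G*x²/4 (T(G, x) = ((x*G)*x + G)/4 = ((G*x)*x + G)/4 = (G*x² + G)/4 = (G + G*x²)/4 = G/4 + G*x²/4)
v(o, l) = l + o
f(s) = 15 - 5*s (f(s) = 15 - 5*(s*(s - s) + s) = 15 - 5*(s*0 + s) = 15 - 5*(0 + s) = 15 - 5*s)
f(v(3*(-1 + 2), 9)) + T(106, 217) = (15 - 5*(9 + 3*(-1 + 2))) + (¼)*106*(1 + 217²) = (15 - 5*(9 + 3*1)) + (¼)*106*(1 + 47089) = (15 - 5*(9 + 3)) + (¼)*106*47090 = (15 - 5*12) + 1247885 = (15 - 60) + 1247885 = -45 + 1247885 = 1247840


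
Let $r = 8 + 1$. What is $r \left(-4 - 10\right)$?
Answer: $-126$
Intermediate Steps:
$r = 9$
$r \left(-4 - 10\right) = 9 \left(-4 - 10\right) = 9 \left(-14\right) = -126$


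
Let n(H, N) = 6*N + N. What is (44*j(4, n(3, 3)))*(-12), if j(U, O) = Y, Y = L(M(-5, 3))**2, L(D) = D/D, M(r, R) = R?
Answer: -528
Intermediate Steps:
n(H, N) = 7*N
L(D) = 1
Y = 1 (Y = 1**2 = 1)
j(U, O) = 1
(44*j(4, n(3, 3)))*(-12) = (44*1)*(-12) = 44*(-12) = -528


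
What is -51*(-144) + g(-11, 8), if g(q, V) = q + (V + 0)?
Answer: 7341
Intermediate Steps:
g(q, V) = V + q (g(q, V) = q + V = V + q)
-51*(-144) + g(-11, 8) = -51*(-144) + (8 - 11) = 7344 - 3 = 7341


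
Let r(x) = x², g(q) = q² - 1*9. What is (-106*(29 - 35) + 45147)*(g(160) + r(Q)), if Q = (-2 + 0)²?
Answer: 1172365281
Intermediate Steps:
g(q) = -9 + q² (g(q) = q² - 9 = -9 + q²)
Q = 4 (Q = (-2)² = 4)
(-106*(29 - 35) + 45147)*(g(160) + r(Q)) = (-106*(29 - 35) + 45147)*((-9 + 160²) + 4²) = (-106*(-6) + 45147)*((-9 + 25600) + 16) = (636 + 45147)*(25591 + 16) = 45783*25607 = 1172365281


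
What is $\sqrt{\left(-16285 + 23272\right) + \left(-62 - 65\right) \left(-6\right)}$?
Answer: $3 \sqrt{861} \approx 88.028$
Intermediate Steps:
$\sqrt{\left(-16285 + 23272\right) + \left(-62 - 65\right) \left(-6\right)} = \sqrt{6987 - -762} = \sqrt{6987 + 762} = \sqrt{7749} = 3 \sqrt{861}$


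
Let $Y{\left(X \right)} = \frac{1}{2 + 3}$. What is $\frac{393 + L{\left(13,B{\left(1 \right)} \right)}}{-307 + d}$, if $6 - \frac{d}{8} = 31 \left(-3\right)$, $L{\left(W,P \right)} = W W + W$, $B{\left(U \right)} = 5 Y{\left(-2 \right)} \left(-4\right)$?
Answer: $\frac{115}{97} \approx 1.1856$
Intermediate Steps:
$Y{\left(X \right)} = \frac{1}{5}$
$B{\left(U \right)} = -4$ ($B{\left(U \right)} = 5 \cdot \frac{1}{5} \left(-4\right) = 1 \left(-4\right) = -4$)
$L{\left(W,P \right)} = W + W^{2}$ ($L{\left(W,P \right)} = W^{2} + W = W + W^{2}$)
$d = 792$ ($d = 48 - 8 \cdot 31 \left(-3\right) = 48 - -744 = 48 + 744 = 792$)
$\frac{393 + L{\left(13,B{\left(1 \right)} \right)}}{-307 + d} = \frac{393 + 13 \left(1 + 13\right)}{-307 + 792} = \frac{393 + 13 \cdot 14}{485} = \left(393 + 182\right) \frac{1}{485} = 575 \cdot \frac{1}{485} = \frac{115}{97}$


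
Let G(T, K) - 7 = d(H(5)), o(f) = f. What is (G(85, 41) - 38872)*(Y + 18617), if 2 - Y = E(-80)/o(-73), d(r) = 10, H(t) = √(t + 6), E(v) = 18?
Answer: -52811910275/73 ≈ -7.2345e+8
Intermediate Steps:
H(t) = √(6 + t)
G(T, K) = 17 (G(T, K) = 7 + 10 = 17)
Y = 164/73 (Y = 2 - 18/(-73) = 2 - 18*(-1)/73 = 2 - 1*(-18/73) = 2 + 18/73 = 164/73 ≈ 2.2466)
(G(85, 41) - 38872)*(Y + 18617) = (17 - 38872)*(164/73 + 18617) = -38855*1359205/73 = -52811910275/73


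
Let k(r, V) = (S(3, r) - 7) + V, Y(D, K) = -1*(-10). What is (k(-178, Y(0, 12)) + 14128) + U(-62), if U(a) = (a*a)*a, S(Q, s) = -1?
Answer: -224198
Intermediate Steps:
Y(D, K) = 10
k(r, V) = -8 + V (k(r, V) = (-1 - 7) + V = -8 + V)
U(a) = a**3 (U(a) = a**2*a = a**3)
(k(-178, Y(0, 12)) + 14128) + U(-62) = ((-8 + 10) + 14128) + (-62)**3 = (2 + 14128) - 238328 = 14130 - 238328 = -224198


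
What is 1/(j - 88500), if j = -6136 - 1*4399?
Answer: -1/99035 ≈ -1.0097e-5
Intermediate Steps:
j = -10535 (j = -6136 - 4399 = -10535)
1/(j - 88500) = 1/(-10535 - 88500) = 1/(-99035) = -1/99035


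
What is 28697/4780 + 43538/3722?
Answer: 157460937/8895580 ≈ 17.701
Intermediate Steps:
28697/4780 + 43538/3722 = 28697*(1/4780) + 43538*(1/3722) = 28697/4780 + 21769/1861 = 157460937/8895580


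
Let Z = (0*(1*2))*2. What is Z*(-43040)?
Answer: 0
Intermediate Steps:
Z = 0 (Z = (0*2)*2 = 0*2 = 0)
Z*(-43040) = 0*(-43040) = 0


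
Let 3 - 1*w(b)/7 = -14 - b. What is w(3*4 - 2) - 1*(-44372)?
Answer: 44561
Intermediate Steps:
w(b) = 119 + 7*b (w(b) = 21 - 7*(-14 - b) = 21 + (98 + 7*b) = 119 + 7*b)
w(3*4 - 2) - 1*(-44372) = (119 + 7*(3*4 - 2)) - 1*(-44372) = (119 + 7*(12 - 2)) + 44372 = (119 + 7*10) + 44372 = (119 + 70) + 44372 = 189 + 44372 = 44561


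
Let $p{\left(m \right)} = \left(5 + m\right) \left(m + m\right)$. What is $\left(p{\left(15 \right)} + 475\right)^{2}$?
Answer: $1155625$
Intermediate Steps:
$p{\left(m \right)} = 2 m \left(5 + m\right)$ ($p{\left(m \right)} = \left(5 + m\right) 2 m = 2 m \left(5 + m\right)$)
$\left(p{\left(15 \right)} + 475\right)^{2} = \left(2 \cdot 15 \left(5 + 15\right) + 475\right)^{2} = \left(2 \cdot 15 \cdot 20 + 475\right)^{2} = \left(600 + 475\right)^{2} = 1075^{2} = 1155625$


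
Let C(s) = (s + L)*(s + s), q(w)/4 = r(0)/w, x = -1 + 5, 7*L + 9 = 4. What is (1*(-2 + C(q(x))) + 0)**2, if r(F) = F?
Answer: 4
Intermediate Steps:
L = -5/7 (L = -9/7 + (1/7)*4 = -9/7 + 4/7 = -5/7 ≈ -0.71429)
x = 4
q(w) = 0 (q(w) = 4*(0/w) = 4*0 = 0)
C(s) = 2*s*(-5/7 + s) (C(s) = (s - 5/7)*(s + s) = (-5/7 + s)*(2*s) = 2*s*(-5/7 + s))
(1*(-2 + C(q(x))) + 0)**2 = (1*(-2 + (2/7)*0*(-5 + 7*0)) + 0)**2 = (1*(-2 + (2/7)*0*(-5 + 0)) + 0)**2 = (1*(-2 + (2/7)*0*(-5)) + 0)**2 = (1*(-2 + 0) + 0)**2 = (1*(-2) + 0)**2 = (-2 + 0)**2 = (-2)**2 = 4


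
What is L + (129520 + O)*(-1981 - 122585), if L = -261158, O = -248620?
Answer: 14835549442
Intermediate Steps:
L + (129520 + O)*(-1981 - 122585) = -261158 + (129520 - 248620)*(-1981 - 122585) = -261158 - 119100*(-124566) = -261158 + 14835810600 = 14835549442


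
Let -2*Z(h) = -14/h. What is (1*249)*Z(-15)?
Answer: -581/5 ≈ -116.20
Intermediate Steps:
Z(h) = 7/h (Z(h) = -(-7)/h = 7/h)
(1*249)*Z(-15) = (1*249)*(7/(-15)) = 249*(7*(-1/15)) = 249*(-7/15) = -581/5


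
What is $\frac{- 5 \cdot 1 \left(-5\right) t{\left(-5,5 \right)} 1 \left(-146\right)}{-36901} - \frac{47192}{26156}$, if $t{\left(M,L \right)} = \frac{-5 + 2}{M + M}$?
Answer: $- \frac{428197793}{241295639} \approx -1.7746$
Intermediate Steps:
$t{\left(M,L \right)} = - \frac{3}{2 M}$
$\frac{- 5 \cdot 1 \left(-5\right) t{\left(-5,5 \right)} 1 \left(-146\right)}{-36901} - \frac{47192}{26156} = \frac{- 5 \cdot 1 \left(-5\right) \left(- \frac{3}{2 \left(-5\right)}\right) 1 \left(-146\right)}{-36901} - \frac{47192}{26156} = - 5 \left(- 5 \left(\left(- \frac{3}{2}\right) \left(- \frac{1}{5}\right)\right)\right) 1 \left(-146\right) \left(- \frac{1}{36901}\right) - \frac{11798}{6539} = - 5 \left(\left(-5\right) \frac{3}{10}\right) 1 \left(-146\right) \left(- \frac{1}{36901}\right) - \frac{11798}{6539} = \left(-5\right) \left(- \frac{3}{2}\right) 1 \left(-146\right) \left(- \frac{1}{36901}\right) - \frac{11798}{6539} = \frac{15}{2} \cdot 1 \left(-146\right) \left(- \frac{1}{36901}\right) - \frac{11798}{6539} = \frac{15}{2} \left(-146\right) \left(- \frac{1}{36901}\right) - \frac{11798}{6539} = \left(-1095\right) \left(- \frac{1}{36901}\right) - \frac{11798}{6539} = \frac{1095}{36901} - \frac{11798}{6539} = - \frac{428197793}{241295639}$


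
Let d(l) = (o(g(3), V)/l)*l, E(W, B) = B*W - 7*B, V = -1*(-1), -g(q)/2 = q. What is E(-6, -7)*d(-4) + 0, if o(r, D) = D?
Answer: 91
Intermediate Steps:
g(q) = -2*q
V = 1
E(W, B) = -7*B + B*W
d(l) = 1 (d(l) = (1/l)*l = l/l = 1)
E(-6, -7)*d(-4) + 0 = -7*(-7 - 6)*1 + 0 = -7*(-13)*1 + 0 = 91*1 + 0 = 91 + 0 = 91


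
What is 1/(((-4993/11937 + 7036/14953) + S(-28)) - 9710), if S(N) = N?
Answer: -178493961/1738164863815 ≈ -0.00010269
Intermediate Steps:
1/(((-4993/11937 + 7036/14953) + S(-28)) - 9710) = 1/(((-4993/11937 + 7036/14953) - 28) - 9710) = 1/((9328403/178493961 - 28) - 9710) = 1/(-4988502505/178493961 - 9710) = 1/(-1738164863815/178493961) = -178493961/1738164863815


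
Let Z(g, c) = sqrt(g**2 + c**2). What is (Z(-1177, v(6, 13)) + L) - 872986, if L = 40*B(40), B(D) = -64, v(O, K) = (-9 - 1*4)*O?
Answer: -875546 + sqrt(1391413) ≈ -8.7437e+5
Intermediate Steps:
v(O, K) = -13*O (v(O, K) = (-9 - 4)*O = -13*O)
Z(g, c) = sqrt(c**2 + g**2)
L = -2560 (L = 40*(-64) = -2560)
(Z(-1177, v(6, 13)) + L) - 872986 = (sqrt((-13*6)**2 + (-1177)**2) - 2560) - 872986 = (sqrt((-78)**2 + 1385329) - 2560) - 872986 = (sqrt(6084 + 1385329) - 2560) - 872986 = (sqrt(1391413) - 2560) - 872986 = (-2560 + sqrt(1391413)) - 872986 = -875546 + sqrt(1391413)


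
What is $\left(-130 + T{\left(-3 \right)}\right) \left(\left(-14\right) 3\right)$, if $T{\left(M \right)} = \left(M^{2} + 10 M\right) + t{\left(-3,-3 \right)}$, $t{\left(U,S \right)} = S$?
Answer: $6468$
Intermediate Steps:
$T{\left(M \right)} = -3 + M^{2} + 10 M$ ($T{\left(M \right)} = \left(M^{2} + 10 M\right) - 3 = -3 + M^{2} + 10 M$)
$\left(-130 + T{\left(-3 \right)}\right) \left(\left(-14\right) 3\right) = \left(-130 + \left(-3 + \left(-3\right)^{2} + 10 \left(-3\right)\right)\right) \left(\left(-14\right) 3\right) = \left(-130 - 24\right) \left(-42\right) = \left(-154\right) \left(-42\right) = 6468$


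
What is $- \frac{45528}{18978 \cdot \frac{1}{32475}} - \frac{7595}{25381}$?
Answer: $- \frac{6254417657285}{80280103} \approx -77908.0$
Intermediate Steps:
$- \frac{45528}{18978 \cdot \frac{1}{32475}} - \frac{7595}{25381} = - \frac{45528}{\frac{6326}{10825}} - \frac{7595}{25381} = \left(-45528\right) \frac{10825}{6326} - \frac{7595}{25381} = - \frac{246420300}{3163} - \frac{7595}{25381} = - \frac{6254417657285}{80280103}$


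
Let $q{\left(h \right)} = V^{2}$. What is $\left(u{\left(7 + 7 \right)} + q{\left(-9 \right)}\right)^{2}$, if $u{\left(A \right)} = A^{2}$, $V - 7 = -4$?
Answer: $42025$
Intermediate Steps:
$V = 3$ ($V = 7 - 4 = 3$)
$q{\left(h \right)} = 9$ ($q{\left(h \right)} = 3^{2} = 9$)
$\left(u{\left(7 + 7 \right)} + q{\left(-9 \right)}\right)^{2} = \left(\left(7 + 7\right)^{2} + 9\right)^{2} = \left(14^{2} + 9\right)^{2} = \left(196 + 9\right)^{2} = 205^{2} = 42025$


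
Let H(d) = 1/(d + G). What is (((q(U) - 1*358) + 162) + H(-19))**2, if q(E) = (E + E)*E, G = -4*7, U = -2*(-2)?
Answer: 59428681/2209 ≈ 26903.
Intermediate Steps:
U = 4
G = -28
q(E) = 2*E**2 (q(E) = (2*E)*E = 2*E**2)
H(d) = 1/(-28 + d) (H(d) = 1/(d - 28) = 1/(-28 + d))
(((q(U) - 1*358) + 162) + H(-19))**2 = (((2*4**2 - 1*358) + 162) + 1/(-28 - 19))**2 = (((2*16 - 358) + 162) + 1/(-47))**2 = (((32 - 358) + 162) - 1/47)**2 = ((-326 + 162) - 1/47)**2 = (-164 - 1/47)**2 = (-7709/47)**2 = 59428681/2209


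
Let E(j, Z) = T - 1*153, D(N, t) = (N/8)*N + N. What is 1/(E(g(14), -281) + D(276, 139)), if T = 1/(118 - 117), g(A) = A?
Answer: 1/9646 ≈ 0.00010367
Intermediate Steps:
T = 1 (T = 1/1 = 1)
D(N, t) = N + N²/8 (D(N, t) = (N*(⅛))*N + N = (N/8)*N + N = N²/8 + N = N + N²/8)
E(j, Z) = -152 (E(j, Z) = 1 - 1*153 = 1 - 153 = -152)
1/(E(g(14), -281) + D(276, 139)) = 1/(-152 + (⅛)*276*(8 + 276)) = 1/(-152 + (⅛)*276*284) = 1/(-152 + 9798) = 1/9646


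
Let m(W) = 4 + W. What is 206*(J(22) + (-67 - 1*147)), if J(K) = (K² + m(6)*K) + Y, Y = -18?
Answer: 97232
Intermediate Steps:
J(K) = -18 + K² + 10*K (J(K) = (K² + (4 + 6)*K) - 18 = (K² + 10*K) - 18 = -18 + K² + 10*K)
206*(J(22) + (-67 - 1*147)) = 206*((-18 + 22² + 10*22) + (-67 - 1*147)) = 206*((-18 + 484 + 220) + (-67 - 147)) = 206*(686 - 214) = 206*472 = 97232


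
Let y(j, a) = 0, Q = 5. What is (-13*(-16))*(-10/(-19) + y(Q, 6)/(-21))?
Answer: 2080/19 ≈ 109.47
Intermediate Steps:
(-13*(-16))*(-10/(-19) + y(Q, 6)/(-21)) = (-13*(-16))*(-10/(-19) + 0/(-21)) = 208*(-10*(-1/19) + 0*(-1/21)) = 208*(10/19 + 0) = 208*(10/19) = 2080/19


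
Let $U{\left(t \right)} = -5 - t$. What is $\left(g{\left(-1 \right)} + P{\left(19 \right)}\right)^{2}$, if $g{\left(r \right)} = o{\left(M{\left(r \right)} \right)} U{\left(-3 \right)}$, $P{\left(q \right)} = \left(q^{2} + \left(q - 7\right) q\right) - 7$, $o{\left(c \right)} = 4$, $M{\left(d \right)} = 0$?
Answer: $329476$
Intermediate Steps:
$P{\left(q \right)} = -7 + q^{2} + q \left(-7 + q\right)$ ($P{\left(q \right)} = \left(q^{2} + \left(-7 + q\right) q\right) - 7 = \left(q^{2} + q \left(-7 + q\right)\right) - 7 = -7 + q^{2} + q \left(-7 + q\right)$)
$g{\left(r \right)} = -8$ ($g{\left(r \right)} = 4 \left(-5 - -3\right) = 4 \left(-5 + 3\right) = 4 \left(-2\right) = -8$)
$\left(g{\left(-1 \right)} + P{\left(19 \right)}\right)^{2} = \left(-8 - \left(140 - 722\right)\right)^{2} = \left(-8 - -582\right)^{2} = \left(-8 + 582\right)^{2} = 574^{2} = 329476$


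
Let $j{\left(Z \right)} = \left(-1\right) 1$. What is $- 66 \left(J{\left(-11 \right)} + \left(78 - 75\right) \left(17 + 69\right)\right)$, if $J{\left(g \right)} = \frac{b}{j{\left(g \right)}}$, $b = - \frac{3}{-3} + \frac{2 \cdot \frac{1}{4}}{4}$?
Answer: $- \frac{67815}{4} \approx -16954.0$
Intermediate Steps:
$j{\left(Z \right)} = -1$
$b = \frac{9}{8}$ ($b = \left(-3\right) \left(- \frac{1}{3}\right) + 2 \cdot \frac{1}{4} \cdot \frac{1}{4} = 1 + \frac{1}{2} \cdot \frac{1}{4} = 1 + \frac{1}{8} = \frac{9}{8} \approx 1.125$)
$J{\left(g \right)} = - \frac{9}{8}$ ($J{\left(g \right)} = \frac{9}{8 \left(-1\right)} = \frac{9}{8} \left(-1\right) = - \frac{9}{8}$)
$- 66 \left(J{\left(-11 \right)} + \left(78 - 75\right) \left(17 + 69\right)\right) = - 66 \left(- \frac{9}{8} + \left(78 - 75\right) \left(17 + 69\right)\right) = - 66 \left(- \frac{9}{8} + 3 \cdot 86\right) = - 66 \left(- \frac{9}{8} + 258\right) = \left(-66\right) \frac{2055}{8} = - \frac{67815}{4}$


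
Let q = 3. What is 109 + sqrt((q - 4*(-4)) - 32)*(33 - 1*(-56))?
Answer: 109 + 89*I*sqrt(13) ≈ 109.0 + 320.89*I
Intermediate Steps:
109 + sqrt((q - 4*(-4)) - 32)*(33 - 1*(-56)) = 109 + sqrt((3 - 4*(-4)) - 32)*(33 - 1*(-56)) = 109 + sqrt((3 + 16) - 32)*(33 + 56) = 109 + sqrt(19 - 32)*89 = 109 + sqrt(-13)*89 = 109 + (I*sqrt(13))*89 = 109 + 89*I*sqrt(13)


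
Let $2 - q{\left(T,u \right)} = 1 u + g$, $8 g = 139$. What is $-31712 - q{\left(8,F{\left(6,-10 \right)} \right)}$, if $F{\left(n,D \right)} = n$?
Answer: $- \frac{253525}{8} \approx -31691.0$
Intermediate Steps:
$g = \frac{139}{8}$ ($g = \frac{1}{8} \cdot 139 = \frac{139}{8} \approx 17.375$)
$q{\left(T,u \right)} = - \frac{123}{8} - u$ ($q{\left(T,u \right)} = 2 - \left(1 u + \frac{139}{8}\right) = 2 - \left(u + \frac{139}{8}\right) = 2 - \left(\frac{139}{8} + u\right) = - \frac{123}{8} - u$)
$-31712 - q{\left(8,F{\left(6,-10 \right)} \right)} = -31712 - \left(- \frac{123}{8} - 6\right) = -31712 - - \frac{171}{8} = -31712 + \frac{171}{8} = - \frac{253525}{8}$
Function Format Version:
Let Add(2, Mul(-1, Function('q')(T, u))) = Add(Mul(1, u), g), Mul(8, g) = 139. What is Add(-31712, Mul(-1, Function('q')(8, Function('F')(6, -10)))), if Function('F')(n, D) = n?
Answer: Rational(-253525, 8) ≈ -31691.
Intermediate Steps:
g = Rational(139, 8) (g = Mul(Rational(1, 8), 139) = Rational(139, 8) ≈ 17.375)
Function('q')(T, u) = Add(Rational(-123, 8), Mul(-1, u)) (Function('q')(T, u) = Add(2, Mul(-1, Add(Mul(1, u), Rational(139, 8)))) = Add(2, Mul(-1, Add(u, Rational(139, 8)))) = Add(2, Mul(-1, Add(Rational(139, 8), u))) = Add(2, Add(Rational(-139, 8), Mul(-1, u))) = Add(Rational(-123, 8), Mul(-1, u)))
Add(-31712, Mul(-1, Function('q')(8, Function('F')(6, -10)))) = Add(-31712, Mul(-1, Add(Rational(-123, 8), Mul(-1, 6)))) = Add(-31712, Mul(-1, Add(Rational(-123, 8), -6))) = Add(-31712, Mul(-1, Rational(-171, 8))) = Add(-31712, Rational(171, 8)) = Rational(-253525, 8)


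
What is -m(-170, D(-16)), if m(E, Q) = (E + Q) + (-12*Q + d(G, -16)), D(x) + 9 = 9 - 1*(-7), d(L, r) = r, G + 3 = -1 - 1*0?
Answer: 263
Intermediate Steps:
G = -4 (G = -3 + (-1 - 1*0) = -3 + (-1 + 0) = -3 - 1 = -4)
D(x) = 7 (D(x) = -9 + (9 - 1*(-7)) = -9 + (9 + 7) = -9 + 16 = 7)
m(E, Q) = -16 + E - 11*Q (m(E, Q) = (E + Q) + (-12*Q - 16) = (E + Q) + (-16 - 12*Q) = -16 + E - 11*Q)
-m(-170, D(-16)) = -(-16 - 170 - 11*7) = -(-16 - 170 - 77) = -1*(-263) = 263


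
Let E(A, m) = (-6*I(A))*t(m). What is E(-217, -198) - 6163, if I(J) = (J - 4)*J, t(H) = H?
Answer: 56966753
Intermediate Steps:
I(J) = J*(-4 + J) (I(J) = (-4 + J)*J = J*(-4 + J))
E(A, m) = -6*A*m*(-4 + A) (E(A, m) = (-6*A*(-4 + A))*m = -6*A*m*(-4 + A))
E(-217, -198) - 6163 = 6*(-217)*(-198)*(4 - 1*(-217)) - 6163 = 6*(-217)*(-198)*(4 + 217) - 6163 = 6*(-217)*(-198)*221 - 6163 = 56972916 - 6163 = 56966753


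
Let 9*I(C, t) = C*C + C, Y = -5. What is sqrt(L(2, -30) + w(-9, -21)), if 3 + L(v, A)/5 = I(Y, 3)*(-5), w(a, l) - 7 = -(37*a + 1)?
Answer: 4*sqrt(151)/3 ≈ 16.384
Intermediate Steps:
I(C, t) = C/9 + C**2/9 (I(C, t) = (C*C + C)/9 = (C**2 + C)/9 = (C + C**2)/9 = C/9 + C**2/9)
w(a, l) = 6 - 37*a (w(a, l) = 7 - (37*a + 1) = 7 - (1 + 37*a) = 7 + (-1 - 37*a) = 6 - 37*a)
L(v, A) = -635/9 (L(v, A) = -15 + 5*(((1/9)*(-5)*(1 - 5))*(-5)) = -15 + 5*(((1/9)*(-5)*(-4))*(-5)) = -15 + 5*((20/9)*(-5)) = -15 + 5*(-100/9) = -15 - 500/9 = -635/9)
sqrt(L(2, -30) + w(-9, -21)) = sqrt(-635/9 + (6 - 37*(-9))) = sqrt(-635/9 + (6 + 333)) = sqrt(-635/9 + 339) = sqrt(2416/9) = 4*sqrt(151)/3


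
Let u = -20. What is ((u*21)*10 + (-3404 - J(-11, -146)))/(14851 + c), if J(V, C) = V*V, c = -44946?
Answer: 1545/6019 ≈ 0.25669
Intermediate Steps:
J(V, C) = V²
((u*21)*10 + (-3404 - J(-11, -146)))/(14851 + c) = (-20*21*10 + (-3404 - 1*(-11)²))/(14851 - 44946) = (-420*10 + (-3404 - 1*121))/(-30095) = (-4200 + (-3404 - 121))*(-1/30095) = (-4200 - 3525)*(-1/30095) = -7725*(-1/30095) = 1545/6019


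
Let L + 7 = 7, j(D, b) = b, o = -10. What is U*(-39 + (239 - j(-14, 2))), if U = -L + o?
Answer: -1980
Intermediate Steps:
L = 0 (L = -7 + 7 = 0)
U = -10 (U = -1*0 - 10 = 0 - 10 = -10)
U*(-39 + (239 - j(-14, 2))) = -10*(-39 + (239 - 1*2)) = -10*(-39 + (239 - 2)) = -10*(-39 + 237) = -10*198 = -1980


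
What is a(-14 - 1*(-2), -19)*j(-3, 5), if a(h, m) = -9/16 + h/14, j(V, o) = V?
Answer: 477/112 ≈ 4.2589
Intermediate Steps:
a(h, m) = -9/16 + h/14 (a(h, m) = -9*1/16 + h*(1/14) = -9/16 + h/14)
a(-14 - 1*(-2), -19)*j(-3, 5) = (-9/16 + (-14 - 1*(-2))/14)*(-3) = (-9/16 + (-14 + 2)/14)*(-3) = (-9/16 + (1/14)*(-12))*(-3) = (-9/16 - 6/7)*(-3) = -159/112*(-3) = 477/112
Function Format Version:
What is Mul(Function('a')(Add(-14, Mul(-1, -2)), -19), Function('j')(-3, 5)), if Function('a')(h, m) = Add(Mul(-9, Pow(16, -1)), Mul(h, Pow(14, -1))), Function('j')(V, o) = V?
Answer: Rational(477, 112) ≈ 4.2589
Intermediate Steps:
Function('a')(h, m) = Add(Rational(-9, 16), Mul(Rational(1, 14), h)) (Function('a')(h, m) = Add(Mul(-9, Rational(1, 16)), Mul(h, Rational(1, 14))) = Add(Rational(-9, 16), Mul(Rational(1, 14), h)))
Mul(Function('a')(Add(-14, Mul(-1, -2)), -19), Function('j')(-3, 5)) = Mul(Add(Rational(-9, 16), Mul(Rational(1, 14), Add(-14, Mul(-1, -2)))), -3) = Mul(Add(Rational(-9, 16), Mul(Rational(1, 14), Add(-14, 2))), -3) = Mul(Add(Rational(-9, 16), Mul(Rational(1, 14), -12)), -3) = Mul(Add(Rational(-9, 16), Rational(-6, 7)), -3) = Mul(Rational(-159, 112), -3) = Rational(477, 112)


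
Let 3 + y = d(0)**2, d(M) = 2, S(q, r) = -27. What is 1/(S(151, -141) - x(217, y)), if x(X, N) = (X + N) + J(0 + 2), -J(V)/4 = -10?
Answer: -1/285 ≈ -0.0035088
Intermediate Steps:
J(V) = 40 (J(V) = -4*(-10) = 40)
y = 1 (y = -3 + 2**2 = -3 + 4 = 1)
x(X, N) = 40 + N + X (x(X, N) = (X + N) + 40 = (N + X) + 40 = 40 + N + X)
1/(S(151, -141) - x(217, y)) = 1/(-27 - (40 + 1 + 217)) = 1/(-27 - 1*258) = 1/(-27 - 258) = 1/(-285) = -1/285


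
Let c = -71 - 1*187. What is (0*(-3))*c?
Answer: 0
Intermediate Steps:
c = -258 (c = -71 - 187 = -258)
(0*(-3))*c = (0*(-3))*(-258) = 0*(-258) = 0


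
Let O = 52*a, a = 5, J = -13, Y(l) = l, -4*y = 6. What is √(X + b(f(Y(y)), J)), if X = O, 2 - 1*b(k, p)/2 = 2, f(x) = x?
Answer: 2*√65 ≈ 16.125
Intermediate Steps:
y = -3/2 (y = -¼*6 = -3/2 ≈ -1.5000)
b(k, p) = 0 (b(k, p) = 4 - 2*2 = 4 - 4 = 0)
O = 260 (O = 52*5 = 260)
X = 260
√(X + b(f(Y(y)), J)) = √(260 + 0) = √260 = 2*√65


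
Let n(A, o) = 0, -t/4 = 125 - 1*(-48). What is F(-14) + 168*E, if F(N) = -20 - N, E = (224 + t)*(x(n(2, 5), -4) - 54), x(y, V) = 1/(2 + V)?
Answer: 4285002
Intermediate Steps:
t = -692 (t = -4*(125 - 1*(-48)) = -4*(125 + 48) = -4*173 = -692)
E = 25506 (E = (224 - 692)*(1/(2 - 4) - 54) = -468*(1/(-2) - 54) = -468*(-½ - 54) = -468*(-109/2) = 25506)
F(-14) + 168*E = (-20 - 1*(-14)) + 168*25506 = (-20 + 14) + 4285008 = -6 + 4285008 = 4285002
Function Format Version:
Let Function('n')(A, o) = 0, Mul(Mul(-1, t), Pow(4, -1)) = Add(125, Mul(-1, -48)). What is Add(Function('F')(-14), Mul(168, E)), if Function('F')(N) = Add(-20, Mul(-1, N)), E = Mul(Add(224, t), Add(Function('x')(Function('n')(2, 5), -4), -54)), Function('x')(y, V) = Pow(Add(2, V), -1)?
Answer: 4285002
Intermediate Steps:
t = -692 (t = Mul(-4, Add(125, Mul(-1, -48))) = Mul(-4, Add(125, 48)) = Mul(-4, 173) = -692)
E = 25506 (E = Mul(Add(224, -692), Add(Pow(Add(2, -4), -1), -54)) = Mul(-468, Add(Pow(-2, -1), -54)) = Mul(-468, Add(Rational(-1, 2), -54)) = Mul(-468, Rational(-109, 2)) = 25506)
Add(Function('F')(-14), Mul(168, E)) = Add(Add(-20, Mul(-1, -14)), Mul(168, 25506)) = Add(Add(-20, 14), 4285008) = Add(-6, 4285008) = 4285002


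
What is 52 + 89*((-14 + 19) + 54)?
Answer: 5303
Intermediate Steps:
52 + 89*((-14 + 19) + 54) = 52 + 89*(5 + 54) = 52 + 89*59 = 52 + 5251 = 5303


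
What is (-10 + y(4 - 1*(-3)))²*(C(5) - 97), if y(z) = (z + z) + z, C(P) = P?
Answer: -11132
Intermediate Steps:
y(z) = 3*z (y(z) = 2*z + z = 3*z)
(-10 + y(4 - 1*(-3)))²*(C(5) - 97) = (-10 + 3*(4 - 1*(-3)))²*(5 - 97) = (-10 + 3*(4 + 3))²*(-92) = (-10 + 3*7)²*(-92) = (-10 + 21)²*(-92) = 11²*(-92) = 121*(-92) = -11132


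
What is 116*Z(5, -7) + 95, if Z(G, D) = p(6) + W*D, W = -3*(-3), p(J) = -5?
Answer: -7793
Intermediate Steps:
W = 9
Z(G, D) = -5 + 9*D
116*Z(5, -7) + 95 = 116*(-5 + 9*(-7)) + 95 = 116*(-5 - 63) + 95 = 116*(-68) + 95 = -7888 + 95 = -7793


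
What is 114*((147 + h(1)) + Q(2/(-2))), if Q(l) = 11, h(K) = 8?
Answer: 18924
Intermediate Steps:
114*((147 + h(1)) + Q(2/(-2))) = 114*((147 + 8) + 11) = 114*(155 + 11) = 114*166 = 18924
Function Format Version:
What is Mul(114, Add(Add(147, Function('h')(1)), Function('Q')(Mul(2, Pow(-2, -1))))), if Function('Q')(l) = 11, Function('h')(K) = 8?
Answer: 18924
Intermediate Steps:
Mul(114, Add(Add(147, Function('h')(1)), Function('Q')(Mul(2, Pow(-2, -1))))) = Mul(114, Add(Add(147, 8), 11)) = Mul(114, Add(155, 11)) = Mul(114, 166) = 18924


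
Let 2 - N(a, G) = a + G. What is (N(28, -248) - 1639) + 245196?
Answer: 243779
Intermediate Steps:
N(a, G) = 2 - G - a (N(a, G) = 2 - (a + G) = 2 - (G + a) = 2 + (-G - a) = 2 - G - a)
(N(28, -248) - 1639) + 245196 = ((2 - 1*(-248) - 1*28) - 1639) + 245196 = ((2 + 248 - 28) - 1639) + 245196 = (222 - 1639) + 245196 = -1417 + 245196 = 243779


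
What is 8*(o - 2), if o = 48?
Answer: 368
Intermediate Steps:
8*(o - 2) = 8*(48 - 2) = 8*46 = 368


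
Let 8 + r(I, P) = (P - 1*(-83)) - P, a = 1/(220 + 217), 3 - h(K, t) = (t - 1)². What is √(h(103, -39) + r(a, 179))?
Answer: I*√1522 ≈ 39.013*I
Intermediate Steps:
h(K, t) = 3 - (-1 + t)² (h(K, t) = 3 - (t - 1)² = 3 - (-1 + t)²)
a = 1/437 ≈ 0.0022883
r(I, P) = 75 (r(I, P) = -8 + ((P - 1*(-83)) - P) = -8 + ((P + 83) - P) = -8 + ((83 + P) - P) = -8 + 83 = 75)
√(h(103, -39) + r(a, 179)) = √((3 - (-1 - 39)²) + 75) = √((3 - 1*(-40)²) + 75) = √((3 - 1*1600) + 75) = √((3 - 1600) + 75) = √(-1597 + 75) = √(-1522) = I*√1522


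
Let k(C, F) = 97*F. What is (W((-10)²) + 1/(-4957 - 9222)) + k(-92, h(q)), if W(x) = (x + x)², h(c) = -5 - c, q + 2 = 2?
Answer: 560283184/14179 ≈ 39515.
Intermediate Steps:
q = 0 (q = -2 + 2 = 0)
W(x) = 4*x² (W(x) = (2*x)² = 4*x²)
(W((-10)²) + 1/(-4957 - 9222)) + k(-92, h(q)) = (4*((-10)²)² + 1/(-4957 - 9222)) + 97*(-5 - 1*0) = (4*100² + 1/(-14179)) + 97*(-5 + 0) = (4*10000 - 1/14179) + 97*(-5) = (40000 - 1/14179) - 485 = 567159999/14179 - 485 = 560283184/14179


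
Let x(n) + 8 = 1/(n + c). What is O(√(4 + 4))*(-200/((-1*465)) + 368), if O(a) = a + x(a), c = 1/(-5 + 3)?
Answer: -2809648/961 + 2398480*√2/2883 ≈ -1747.1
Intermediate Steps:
c = -½ (c = 1/(-2) = -½ ≈ -0.50000)
x(n) = -8 + 1/(-½ + n) (x(n) = -8 + 1/(n - ½) = -8 + 1/(-½ + n))
O(a) = a + 2*(5 - 8*a)/(-1 + 2*a)
O(√(4 + 4))*(-200/((-1*465)) + 368) = ((10 - 17*√(4 + 4) + 2*(√(4 + 4))²)/(-1 + 2*√(4 + 4)))*(-200/((-1*465)) + 368) = ((10 - 34*√2 + 2*(√8)²)/(-1 + 2*√8))*(-200/(-465) + 368) = ((10 - 34*√2 + 2*(2*√2)²)/(-1 + 2*(2*√2)))*(-200*(-1/465) + 368) = ((10 - 34*√2 + 2*8)/(-1 + 4*√2))*(40/93 + 368) = ((10 - 34*√2 + 16)/(-1 + 4*√2))*(34264/93) = ((26 - 34*√2)/(-1 + 4*√2))*(34264/93) = 34264*(26 - 34*√2)/(93*(-1 + 4*√2))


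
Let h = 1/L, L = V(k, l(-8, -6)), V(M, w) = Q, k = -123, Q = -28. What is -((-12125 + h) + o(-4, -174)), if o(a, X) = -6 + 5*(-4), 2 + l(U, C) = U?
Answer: 340229/28 ≈ 12151.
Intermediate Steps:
l(U, C) = -2 + U
V(M, w) = -28
L = -28
h = -1/28 (h = 1/(-28) = -1/28 ≈ -0.035714)
o(a, X) = -26 (o(a, X) = -6 - 20 = -26)
-((-12125 + h) + o(-4, -174)) = -((-12125 - 1/28) - 26) = -(-339501/28 - 26) = -1*(-340229/28) = 340229/28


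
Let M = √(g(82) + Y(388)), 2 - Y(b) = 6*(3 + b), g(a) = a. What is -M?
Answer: -I*√2262 ≈ -47.56*I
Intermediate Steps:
Y(b) = -16 - 6*b (Y(b) = 2 - 6*(3 + b) = 2 - (18 + 6*b) = 2 + (-18 - 6*b) = -16 - 6*b)
M = I*√2262 (M = √(82 + (-16 - 6*388)) = √(82 + (-16 - 2328)) = √(82 - 2344) = √(-2262) = I*√2262 ≈ 47.56*I)
-M = -I*√2262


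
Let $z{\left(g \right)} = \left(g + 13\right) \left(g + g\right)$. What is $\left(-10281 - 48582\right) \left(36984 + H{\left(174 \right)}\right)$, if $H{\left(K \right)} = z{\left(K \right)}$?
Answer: $-6007557780$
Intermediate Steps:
$z{\left(g \right)} = 2 g \left(13 + g\right)$ ($z{\left(g \right)} = \left(13 + g\right) 2 g = 2 g \left(13 + g\right)$)
$H{\left(K \right)} = 2 K \left(13 + K\right)$
$\left(-10281 - 48582\right) \left(36984 + H{\left(174 \right)}\right) = \left(-10281 - 48582\right) \left(36984 + 2 \cdot 174 \left(13 + 174\right)\right) = - 58863 \left(36984 + 2 \cdot 174 \cdot 187\right) = - 58863 \left(36984 + 65076\right) = \left(-58863\right) 102060 = -6007557780$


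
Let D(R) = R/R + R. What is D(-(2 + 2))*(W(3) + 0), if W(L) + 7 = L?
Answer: 12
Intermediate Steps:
W(L) = -7 + L
D(R) = 1 + R
D(-(2 + 2))*(W(3) + 0) = (1 - (2 + 2))*((-7 + 3) + 0) = (1 - 1*4)*(-4 + 0) = (1 - 4)*(-4) = -3*(-4) = 12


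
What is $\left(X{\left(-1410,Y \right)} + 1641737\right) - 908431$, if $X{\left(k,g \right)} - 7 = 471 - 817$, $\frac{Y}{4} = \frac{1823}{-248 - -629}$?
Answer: $732967$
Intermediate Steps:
$Y = \frac{7292}{381}$ ($Y = 4 \frac{1823}{-248 - -629} = 4 \frac{1823}{-248 + 629} = 4 \cdot \frac{1823}{381} = \frac{7292}{381} \approx 19.139$)
$X{\left(k,g \right)} = -339$ ($X{\left(k,g \right)} = 7 + \left(471 - 817\right) = 7 - 346 = -339$)
$\left(X{\left(-1410,Y \right)} + 1641737\right) - 908431 = \left(-339 + 1641737\right) - 908431 = 1641398 - 908431 = 732967$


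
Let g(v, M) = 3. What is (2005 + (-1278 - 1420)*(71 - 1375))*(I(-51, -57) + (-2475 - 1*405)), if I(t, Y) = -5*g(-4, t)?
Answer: -10190970315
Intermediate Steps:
I(t, Y) = -15 (I(t, Y) = -5*3 = -15)
(2005 + (-1278 - 1420)*(71 - 1375))*(I(-51, -57) + (-2475 - 1*405)) = (2005 + (-1278 - 1420)*(71 - 1375))*(-15 + (-2475 - 1*405)) = (2005 - 2698*(-1304))*(-15 + (-2475 - 405)) = (2005 + 3518192)*(-15 - 2880) = 3520197*(-2895) = -10190970315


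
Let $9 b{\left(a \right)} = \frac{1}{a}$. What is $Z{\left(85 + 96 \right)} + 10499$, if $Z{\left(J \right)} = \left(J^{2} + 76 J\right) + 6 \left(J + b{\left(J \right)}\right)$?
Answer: $\frac{31549388}{543} \approx 58102.0$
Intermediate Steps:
$b{\left(a \right)} = \frac{1}{9 a}$
$Z{\left(J \right)} = J^{2} + 82 J + \frac{2}{3 J}$ ($Z{\left(J \right)} = \left(J^{2} + 76 J\right) + 6 \left(J + \frac{1}{9 J}\right) = \left(J^{2} + 76 J\right) + \left(6 J + \frac{2}{3 J}\right) = J^{2} + 82 J + \frac{2}{3 J}$)
$Z{\left(85 + 96 \right)} + 10499 = \left(\left(85 + 96\right)^{2} + 82 \left(85 + 96\right) + \frac{2}{3 \left(85 + 96\right)}\right) + 10499 = \left(181^{2} + 82 \cdot 181 + \frac{2}{3 \cdot 181}\right) + 10499 = \left(32761 + 14842 + \frac{2}{3} \cdot \frac{1}{181}\right) + 10499 = \left(32761 + 14842 + \frac{2}{543}\right) + 10499 = \frac{25848431}{543} + 10499 = \frac{31549388}{543}$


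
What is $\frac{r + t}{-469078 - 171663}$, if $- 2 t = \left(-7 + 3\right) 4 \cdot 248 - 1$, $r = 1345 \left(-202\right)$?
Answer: $\frac{539411}{1281482} \approx 0.42093$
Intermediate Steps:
$r = -271690$
$t = \frac{3969}{2}$ ($t = - \frac{\left(-7 + 3\right) 4 \cdot 248 - 1}{2} = - \frac{\left(-4\right) 4 \cdot 248 - 1}{2} = - \frac{\left(-16\right) 248 - 1}{2} = - \frac{-3968 - 1}{2} = \left(- \frac{1}{2}\right) \left(-3969\right) = \frac{3969}{2} \approx 1984.5$)
$\frac{r + t}{-469078 - 171663} = \frac{-271690 + \frac{3969}{2}}{-469078 - 171663} = - \frac{539411}{2 \left(-640741\right)} = \left(- \frac{539411}{2}\right) \left(- \frac{1}{640741}\right) = \frac{539411}{1281482}$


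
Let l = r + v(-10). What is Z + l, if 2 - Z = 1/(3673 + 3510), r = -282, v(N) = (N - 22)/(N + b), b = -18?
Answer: -14021223/50281 ≈ -278.86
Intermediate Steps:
v(N) = (-22 + N)/(-18 + N) (v(N) = (N - 22)/(N - 18) = (-22 + N)/(-18 + N))
Z = 14365/7183 (Z = 2 - 1/(3673 + 3510) = 2 - 1/7183 = 14365/7183 ≈ 1.9999)
l = -1966/7 (l = -282 + (-22 - 10)/(-18 - 10) = -282 - 32/(-28) = -282 - 1/28*(-32) = -282 + 8/7 = -1966/7 ≈ -280.86)
Z + l = 14365/7183 - 1966/7 = -14021223/50281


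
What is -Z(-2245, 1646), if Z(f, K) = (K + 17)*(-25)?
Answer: 41575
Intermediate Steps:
Z(f, K) = -425 - 25*K (Z(f, K) = (17 + K)*(-25) = -425 - 25*K)
-Z(-2245, 1646) = -(-425 - 25*1646) = -(-425 - 41150) = -1*(-41575) = 41575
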